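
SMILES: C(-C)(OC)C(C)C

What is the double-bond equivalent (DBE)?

Molecular formula from the SMILES: C6H14O.
DoU = (2C + 2 + N − H − X)/2 = (2·6 + 2 + 0 − 14 − 0)/2 = 0/2 = 0.
(Structurally: 0 ring(s) + 0 π bond(s) = 0.)

0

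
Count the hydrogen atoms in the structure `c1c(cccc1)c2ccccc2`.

10

Hydrogens are implicit in SMILES; fill each atom to its normal valence:
  10 × C (aromatic): 1 H each → 10
  2 × C (aromatic): no H
  Total hydrogens = 10.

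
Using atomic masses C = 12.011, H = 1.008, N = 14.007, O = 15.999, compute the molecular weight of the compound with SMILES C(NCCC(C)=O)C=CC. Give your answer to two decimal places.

Molecular formula: C8H15NO.
M = 8×12.011 + 15×1.008 + 1×14.007 + 1×15.999 = 141.21 g/mol.

141.21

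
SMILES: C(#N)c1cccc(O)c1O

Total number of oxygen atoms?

2

The symbol for oxygen appears 2 times in the SMILES.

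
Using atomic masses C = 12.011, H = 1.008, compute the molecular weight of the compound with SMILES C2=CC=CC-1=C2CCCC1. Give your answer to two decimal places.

132.21

Molecular formula: C10H12.
M = 10×12.011 + 12×1.008 = 132.21 g/mol.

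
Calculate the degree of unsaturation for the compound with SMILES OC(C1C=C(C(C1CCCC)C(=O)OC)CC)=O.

Molecular formula from the SMILES: C14H22O4.
DoU = (2C + 2 + N − H − X)/2 = (2·14 + 2 + 0 − 22 − 0)/2 = 8/2 = 4.
(Structurally: 1 ring(s) + 3 π bond(s) = 4.)

4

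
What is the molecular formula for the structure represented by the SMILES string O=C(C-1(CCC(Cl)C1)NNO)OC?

C7H13ClN2O3

Heavy atoms from the SMILES: 7 C, 1 Cl, 2 N, 3 O.
Implicit hydrogens by atom environment:
  3 × C: 2 H each → 6
  2 × C: no H
  2 × N: 1 H each → 2
  2 × O: no H
  1 × C: 3 H
  1 × C: 1 H
  1 × Cl: no H
  1 × O: 1 H
  Total hydrogens = 13.
Molecular formula: C7H13ClN2O3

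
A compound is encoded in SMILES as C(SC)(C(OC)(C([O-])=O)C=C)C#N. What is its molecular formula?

Heavy atoms from the SMILES: 8 C, 1 N, 3 O, 1 S.
Implicit hydrogens by atom environment:
  3 × C: no H
  2 × C: 3 H each → 6
  2 × C: 1 H each → 2
  2 × O: no H
  1 × C: 2 H
  1 × N: no H
  1 × O (charge -1): no H
  1 × S: no H
  Total hydrogens = 10.
Net charge -1.
Molecular formula: C8H10NO3S-

C8H10NO3S-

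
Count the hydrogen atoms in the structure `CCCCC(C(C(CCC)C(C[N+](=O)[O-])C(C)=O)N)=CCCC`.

34

Hydrogens are implicit in SMILES; fill each atom to its normal valence:
  8 × C: 2 H each → 16
  4 × C: 3 H each → 12
  4 × C: 1 H each → 4
  2 × C: no H
  2 × O: no H
  1 × N: 2 H
  1 × N (charge +1): no H
  1 × O (charge -1): no H
  Total hydrogens = 34.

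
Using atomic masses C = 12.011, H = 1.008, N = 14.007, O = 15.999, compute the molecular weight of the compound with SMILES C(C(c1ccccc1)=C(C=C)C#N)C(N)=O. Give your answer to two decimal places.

212.25

Molecular formula: C13H12N2O.
M = 13×12.011 + 12×1.008 + 2×14.007 + 1×15.999 = 212.25 g/mol.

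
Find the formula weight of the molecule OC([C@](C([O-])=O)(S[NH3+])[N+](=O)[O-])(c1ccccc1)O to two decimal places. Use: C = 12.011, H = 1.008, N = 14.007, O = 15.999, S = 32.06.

Molecular formula: C9H10N2O6S.
M = 9×12.011 + 10×1.008 + 2×14.007 + 6×15.999 + 1×32.06 = 274.25 g/mol.

274.25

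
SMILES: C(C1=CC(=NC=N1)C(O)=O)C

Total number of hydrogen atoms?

Hydrogens are implicit in SMILES; fill each atom to its normal valence:
  2 × C (aromatic): 1 H each → 2
  2 × C (aromatic): no H
  2 × N (aromatic): no H
  1 × C: 3 H
  1 × C: 2 H
  1 × C: no H
  1 × O: 1 H
  1 × O: no H
  Total hydrogens = 8.

8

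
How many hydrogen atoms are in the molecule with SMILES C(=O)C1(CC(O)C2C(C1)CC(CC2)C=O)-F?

Hydrogens are implicit in SMILES; fill each atom to its normal valence:
  6 × C: 1 H each → 6
  5 × C: 2 H each → 10
  2 × O: no H
  1 × C: no H
  1 × F: no H
  1 × O: 1 H
  Total hydrogens = 17.

17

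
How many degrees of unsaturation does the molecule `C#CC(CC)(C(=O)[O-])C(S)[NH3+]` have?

Molecular formula from the SMILES: C7H11NO2S.
DoU = (2C + 2 + N − H − X)/2 = (2·7 + 2 + 1 − 11 − 0)/2 = 6/2 = 3.
(Structurally: 0 ring(s) + 3 π bond(s) = 3.)

3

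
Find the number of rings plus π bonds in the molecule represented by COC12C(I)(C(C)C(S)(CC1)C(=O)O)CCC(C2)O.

3

Molecular formula from the SMILES: C13H21IO4S.
DoU = (2C + 2 + N − H − X)/2 = (2·13 + 2 + 0 − 21 − 1)/2 = 6/2 = 3.
(Structurally: 2 ring(s) + 1 π bond(s) = 3.)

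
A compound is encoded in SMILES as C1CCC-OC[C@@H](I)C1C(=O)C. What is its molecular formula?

Heavy atoms from the SMILES: 9 C, 1 I, 2 O.
Implicit hydrogens by atom environment:
  5 × C: 2 H each → 10
  2 × C: 1 H each → 2
  2 × O: no H
  1 × C: 3 H
  1 × C: no H
  1 × I: no H
  Total hydrogens = 15.
Molecular formula: C9H15IO2

C9H15IO2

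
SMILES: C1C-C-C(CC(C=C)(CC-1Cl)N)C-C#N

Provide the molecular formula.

Heavy atoms from the SMILES: 12 C, 1 Cl, 2 N.
Implicit hydrogens by atom environment:
  7 × C: 2 H each → 14
  3 × C: 1 H each → 3
  2 × C: no H
  1 × Cl: no H
  1 × N: 2 H
  1 × N: no H
  Total hydrogens = 19.
Molecular formula: C12H19ClN2

C12H19ClN2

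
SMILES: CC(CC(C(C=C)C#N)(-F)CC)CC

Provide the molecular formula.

Heavy atoms from the SMILES: 12 C, 1 F, 1 N.
Implicit hydrogens by atom environment:
  4 × C: 2 H each → 8
  3 × C: 3 H each → 9
  3 × C: 1 H each → 3
  2 × C: no H
  1 × F: no H
  1 × N: no H
  Total hydrogens = 20.
Molecular formula: C12H20FN

C12H20FN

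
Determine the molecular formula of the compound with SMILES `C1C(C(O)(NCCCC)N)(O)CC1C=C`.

Heavy atoms from the SMILES: 11 C, 2 N, 2 O.
Implicit hydrogens by atom environment:
  6 × C: 2 H each → 12
  2 × C: 1 H each → 2
  2 × C: no H
  2 × O: 1 H each → 2
  1 × C: 3 H
  1 × N: 2 H
  1 × N: 1 H
  Total hydrogens = 22.
Molecular formula: C11H22N2O2

C11H22N2O2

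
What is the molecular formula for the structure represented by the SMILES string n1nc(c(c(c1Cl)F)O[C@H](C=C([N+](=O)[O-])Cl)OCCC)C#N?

C11H9Cl2FN4O4

Heavy atoms from the SMILES: 11 C, 2 Cl, 1 F, 4 N, 4 O.
Implicit hydrogens by atom environment:
  4 × C (aromatic): no H
  3 × O: no H
  2 × C: 2 H each → 4
  2 × C: 1 H each → 2
  2 × C: no H
  2 × Cl: no H
  2 × N (aromatic): no H
  1 × C: 3 H
  1 × F: no H
  1 × N: no H
  1 × N (charge +1): no H
  1 × O (charge -1): no H
  Total hydrogens = 9.
Molecular formula: C11H9Cl2FN4O4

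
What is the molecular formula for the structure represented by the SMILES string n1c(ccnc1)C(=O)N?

Heavy atoms from the SMILES: 5 C, 3 N, 1 O.
Implicit hydrogens by atom environment:
  3 × C (aromatic): 1 H each → 3
  2 × N (aromatic): no H
  1 × C (aromatic): no H
  1 × C: no H
  1 × N: 2 H
  1 × O: no H
  Total hydrogens = 5.
Molecular formula: C5H5N3O

C5H5N3O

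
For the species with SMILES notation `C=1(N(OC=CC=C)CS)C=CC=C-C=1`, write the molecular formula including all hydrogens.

C11H13NOS

Heavy atoms from the SMILES: 11 C, 1 N, 1 O, 1 S.
Implicit hydrogens by atom environment:
  5 × C (aromatic): 1 H each → 5
  3 × C: 1 H each → 3
  2 × C: 2 H each → 4
  1 × C (aromatic): no H
  1 × N: no H
  1 × O: no H
  1 × S: 1 H
  Total hydrogens = 13.
Molecular formula: C11H13NOS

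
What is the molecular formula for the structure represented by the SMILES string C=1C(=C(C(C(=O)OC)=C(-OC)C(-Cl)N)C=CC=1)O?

Heavy atoms from the SMILES: 12 C, 1 Cl, 1 N, 4 O.
Implicit hydrogens by atom environment:
  4 × C (aromatic): 1 H each → 4
  3 × C: no H
  3 × O: no H
  2 × C: 3 H each → 6
  2 × C (aromatic): no H
  1 × C: 1 H
  1 × Cl: no H
  1 × N: 2 H
  1 × O: 1 H
  Total hydrogens = 14.
Molecular formula: C12H14ClNO4

C12H14ClNO4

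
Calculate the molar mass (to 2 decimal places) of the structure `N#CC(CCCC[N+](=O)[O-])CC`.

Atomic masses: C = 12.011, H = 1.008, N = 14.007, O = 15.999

170.21

Molecular formula: C8H14N2O2.
M = 8×12.011 + 14×1.008 + 2×14.007 + 2×15.999 = 170.21 g/mol.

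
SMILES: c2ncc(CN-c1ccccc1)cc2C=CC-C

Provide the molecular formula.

C16H18N2

Heavy atoms from the SMILES: 16 C, 2 N.
Implicit hydrogens by atom environment:
  8 × C (aromatic): 1 H each → 8
  3 × C (aromatic): no H
  2 × C: 2 H each → 4
  2 × C: 1 H each → 2
  1 × C: 3 H
  1 × N: 1 H
  1 × N (aromatic): no H
  Total hydrogens = 18.
Molecular formula: C16H18N2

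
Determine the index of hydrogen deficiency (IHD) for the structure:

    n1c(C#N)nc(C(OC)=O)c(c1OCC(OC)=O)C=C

Molecular formula from the SMILES: C12H11N3O5.
DoU = (2C + 2 + N − H − X)/2 = (2·12 + 2 + 3 − 11 − 0)/2 = 18/2 = 9.
(Structurally: 1 ring(s) + 8 π bond(s) = 9.)

9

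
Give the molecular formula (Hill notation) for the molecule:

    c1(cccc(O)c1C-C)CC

Heavy atoms from the SMILES: 10 C, 1 O.
Implicit hydrogens by atom environment:
  3 × C (aromatic): 1 H each → 3
  3 × C (aromatic): no H
  2 × C: 3 H each → 6
  2 × C: 2 H each → 4
  1 × O: 1 H
  Total hydrogens = 14.
Molecular formula: C10H14O

C10H14O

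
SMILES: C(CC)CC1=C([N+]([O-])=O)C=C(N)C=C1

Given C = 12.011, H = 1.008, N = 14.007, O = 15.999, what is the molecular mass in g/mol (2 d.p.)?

Molecular formula: C10H14N2O2.
M = 10×12.011 + 14×1.008 + 2×14.007 + 2×15.999 = 194.23 g/mol.

194.23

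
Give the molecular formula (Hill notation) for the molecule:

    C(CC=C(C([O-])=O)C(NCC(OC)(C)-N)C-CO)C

Heavy atoms from the SMILES: 13 C, 2 N, 4 O.
Implicit hydrogens by atom environment:
  5 × C: 2 H each → 10
  3 × C: 3 H each → 9
  3 × C: no H
  2 × C: 1 H each → 2
  2 × O: no H
  1 × N: 2 H
  1 × N: 1 H
  1 × O: 1 H
  1 × O (charge -1): no H
  Total hydrogens = 25.
Net charge -1.
Molecular formula: C13H25N2O4-

C13H25N2O4-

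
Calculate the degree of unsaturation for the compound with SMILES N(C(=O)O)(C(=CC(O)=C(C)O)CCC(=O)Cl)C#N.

Molecular formula from the SMILES: C10H11ClN2O5.
DoU = (2C + 2 + N − H − X)/2 = (2·10 + 2 + 2 − 11 − 1)/2 = 12/2 = 6.
(Structurally: 0 ring(s) + 6 π bond(s) = 6.)

6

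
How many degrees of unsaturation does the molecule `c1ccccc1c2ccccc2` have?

8

Molecular formula from the SMILES: C12H10.
DoU = (2C + 2 + N − H − X)/2 = (2·12 + 2 + 0 − 10 − 0)/2 = 16/2 = 8.
(Structurally: 2 ring(s) + 6 π bond(s) = 8.)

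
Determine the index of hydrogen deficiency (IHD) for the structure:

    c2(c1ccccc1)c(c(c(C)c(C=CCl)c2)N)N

9

Molecular formula from the SMILES: C15H15ClN2.
DoU = (2C + 2 + N − H − X)/2 = (2·15 + 2 + 2 − 15 − 1)/2 = 18/2 = 9.
(Structurally: 2 ring(s) + 7 π bond(s) = 9.)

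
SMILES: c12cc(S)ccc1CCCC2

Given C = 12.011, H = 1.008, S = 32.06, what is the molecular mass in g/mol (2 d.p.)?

164.27

Molecular formula: C10H12S.
M = 10×12.011 + 12×1.008 + 1×32.06 = 164.27 g/mol.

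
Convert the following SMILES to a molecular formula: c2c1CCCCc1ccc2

Heavy atoms from the SMILES: 10 C.
Implicit hydrogens by atom environment:
  4 × C: 2 H each → 8
  4 × C (aromatic): 1 H each → 4
  2 × C (aromatic): no H
  Total hydrogens = 12.
Molecular formula: C10H12

C10H12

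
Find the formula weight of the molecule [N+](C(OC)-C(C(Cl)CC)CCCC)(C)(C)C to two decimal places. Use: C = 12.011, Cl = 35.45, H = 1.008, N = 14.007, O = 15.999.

Molecular formula: C13H29ClNO+.
M = 13×12.011 + 1×35.45 + 29×1.008 + 1×14.007 + 1×15.999 = 250.83 g/mol.

250.83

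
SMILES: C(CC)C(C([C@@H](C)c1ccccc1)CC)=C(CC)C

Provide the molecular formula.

C19H30

Heavy atoms from the SMILES: 19 C.
Implicit hydrogens by atom environment:
  5 × C: 3 H each → 15
  5 × C (aromatic): 1 H each → 5
  4 × C: 2 H each → 8
  2 × C: 1 H each → 2
  2 × C: no H
  1 × C (aromatic): no H
  Total hydrogens = 30.
Molecular formula: C19H30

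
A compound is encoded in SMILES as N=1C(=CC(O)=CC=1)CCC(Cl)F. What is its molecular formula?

C8H9ClFNO

Heavy atoms from the SMILES: 8 C, 1 Cl, 1 F, 1 N, 1 O.
Implicit hydrogens by atom environment:
  3 × C (aromatic): 1 H each → 3
  2 × C: 2 H each → 4
  2 × C (aromatic): no H
  1 × C: 1 H
  1 × Cl: no H
  1 × F: no H
  1 × N (aromatic): no H
  1 × O: 1 H
  Total hydrogens = 9.
Molecular formula: C8H9ClFNO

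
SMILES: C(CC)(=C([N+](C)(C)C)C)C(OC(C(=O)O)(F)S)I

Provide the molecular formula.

Heavy atoms from the SMILES: 11 C, 1 F, 1 I, 1 N, 3 O, 1 S.
Implicit hydrogens by atom environment:
  5 × C: 3 H each → 15
  4 × C: no H
  2 × O: no H
  1 × C: 2 H
  1 × C: 1 H
  1 × F: no H
  1 × I: no H
  1 × N (charge +1): no H
  1 × O: 1 H
  1 × S: 1 H
  Total hydrogens = 20.
Net charge +1.
Molecular formula: C11H20FINO3S+

C11H20FINO3S+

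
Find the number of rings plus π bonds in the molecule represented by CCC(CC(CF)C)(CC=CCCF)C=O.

2

Molecular formula from the SMILES: C13H22F2O.
DoU = (2C + 2 + N − H − X)/2 = (2·13 + 2 + 0 − 22 − 2)/2 = 4/2 = 2.
(Structurally: 0 ring(s) + 2 π bond(s) = 2.)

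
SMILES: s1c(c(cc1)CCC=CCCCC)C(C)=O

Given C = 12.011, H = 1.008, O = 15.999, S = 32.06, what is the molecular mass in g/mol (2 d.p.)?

236.37

Molecular formula: C14H20OS.
M = 14×12.011 + 20×1.008 + 1×15.999 + 1×32.06 = 236.37 g/mol.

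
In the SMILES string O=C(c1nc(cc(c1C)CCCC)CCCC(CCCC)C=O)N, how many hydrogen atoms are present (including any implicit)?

32

Hydrogens are implicit in SMILES; fill each atom to its normal valence:
  9 × C: 2 H each → 18
  4 × C (aromatic): no H
  3 × C: 3 H each → 9
  2 × C: 1 H each → 2
  2 × O: no H
  1 × C (aromatic): 1 H
  1 × C: no H
  1 × N: 2 H
  1 × N (aromatic): no H
  Total hydrogens = 32.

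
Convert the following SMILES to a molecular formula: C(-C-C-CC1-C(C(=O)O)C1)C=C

C10H16O2

Heavy atoms from the SMILES: 10 C, 2 O.
Implicit hydrogens by atom environment:
  6 × C: 2 H each → 12
  3 × C: 1 H each → 3
  1 × C: no H
  1 × O: 1 H
  1 × O: no H
  Total hydrogens = 16.
Molecular formula: C10H16O2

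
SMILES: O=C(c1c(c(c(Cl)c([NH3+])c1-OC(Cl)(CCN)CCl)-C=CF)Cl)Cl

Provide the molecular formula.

Heavy atoms from the SMILES: 13 C, 5 Cl, 1 F, 2 N, 2 O.
Implicit hydrogens by atom environment:
  6 × C (aromatic): no H
  5 × Cl: no H
  3 × C: 2 H each → 6
  2 × C: 1 H each → 2
  2 × C: no H
  2 × O: no H
  1 × F: no H
  1 × N (charge +1): 3 H
  1 × N: 2 H
  Total hydrogens = 13.
Net charge +1.
Molecular formula: C13H13Cl5FN2O2+

C13H13Cl5FN2O2+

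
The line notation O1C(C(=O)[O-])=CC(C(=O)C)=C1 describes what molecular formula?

C7H5O4-

Heavy atoms from the SMILES: 7 C, 4 O.
Implicit hydrogens by atom environment:
  2 × C (aromatic): 1 H each → 2
  2 × C (aromatic): no H
  2 × C: no H
  2 × O: no H
  1 × C: 3 H
  1 × O (aromatic): no H
  1 × O (charge -1): no H
  Total hydrogens = 5.
Net charge -1.
Molecular formula: C7H5O4-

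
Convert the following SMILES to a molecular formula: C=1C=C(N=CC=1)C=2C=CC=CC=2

C11H9N

Heavy atoms from the SMILES: 11 C, 1 N.
Implicit hydrogens by atom environment:
  9 × C (aromatic): 1 H each → 9
  2 × C (aromatic): no H
  1 × N (aromatic): no H
  Total hydrogens = 9.
Molecular formula: C11H9N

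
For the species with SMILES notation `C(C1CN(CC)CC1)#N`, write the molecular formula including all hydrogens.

Heavy atoms from the SMILES: 7 C, 2 N.
Implicit hydrogens by atom environment:
  4 × C: 2 H each → 8
  2 × N: no H
  1 × C: 3 H
  1 × C: 1 H
  1 × C: no H
  Total hydrogens = 12.
Molecular formula: C7H12N2

C7H12N2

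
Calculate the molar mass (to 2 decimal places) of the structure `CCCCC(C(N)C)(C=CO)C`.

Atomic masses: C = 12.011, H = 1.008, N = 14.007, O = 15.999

Molecular formula: C10H21NO.
M = 10×12.011 + 21×1.008 + 1×14.007 + 1×15.999 = 171.28 g/mol.

171.28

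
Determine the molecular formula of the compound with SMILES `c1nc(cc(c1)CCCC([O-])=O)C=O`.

C10H10NO3-

Heavy atoms from the SMILES: 10 C, 1 N, 3 O.
Implicit hydrogens by atom environment:
  3 × C: 2 H each → 6
  3 × C (aromatic): 1 H each → 3
  2 × C (aromatic): no H
  2 × O: no H
  1 × C: 1 H
  1 × C: no H
  1 × N (aromatic): no H
  1 × O (charge -1): no H
  Total hydrogens = 10.
Net charge -1.
Molecular formula: C10H10NO3-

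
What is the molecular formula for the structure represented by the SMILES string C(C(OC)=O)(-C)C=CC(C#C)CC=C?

Heavy atoms from the SMILES: 12 C, 2 O.
Implicit hydrogens by atom environment:
  6 × C: 1 H each → 6
  2 × C: 3 H each → 6
  2 × C: 2 H each → 4
  2 × C: no H
  2 × O: no H
  Total hydrogens = 16.
Molecular formula: C12H16O2

C12H16O2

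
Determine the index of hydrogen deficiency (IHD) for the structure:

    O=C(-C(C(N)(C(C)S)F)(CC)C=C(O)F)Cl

2

Molecular formula from the SMILES: C9H14ClF2NO2S.
DoU = (2C + 2 + N − H − X)/2 = (2·9 + 2 + 1 − 14 − 3)/2 = 4/2 = 2.
(Structurally: 0 ring(s) + 2 π bond(s) = 2.)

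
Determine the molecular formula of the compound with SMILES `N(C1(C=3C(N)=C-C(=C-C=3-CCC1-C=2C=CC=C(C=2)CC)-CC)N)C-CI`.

Heavy atoms from the SMILES: 22 C, 1 I, 3 N.
Implicit hydrogens by atom environment:
  6 × C: 2 H each → 12
  6 × C (aromatic): 1 H each → 6
  6 × C (aromatic): no H
  2 × C: 3 H each → 6
  2 × N: 2 H each → 4
  1 × C: 1 H
  1 × C: no H
  1 × I: no H
  1 × N: 1 H
  Total hydrogens = 30.
Molecular formula: C22H30IN3

C22H30IN3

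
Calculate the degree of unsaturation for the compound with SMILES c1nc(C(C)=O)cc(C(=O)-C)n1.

6

Molecular formula from the SMILES: C8H8N2O2.
DoU = (2C + 2 + N − H − X)/2 = (2·8 + 2 + 2 − 8 − 0)/2 = 12/2 = 6.
(Structurally: 1 ring(s) + 5 π bond(s) = 6.)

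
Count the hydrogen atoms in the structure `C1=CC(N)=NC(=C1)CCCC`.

14

Hydrogens are implicit in SMILES; fill each atom to its normal valence:
  3 × C: 2 H each → 6
  3 × C (aromatic): 1 H each → 3
  2 × C (aromatic): no H
  1 × C: 3 H
  1 × N: 2 H
  1 × N (aromatic): no H
  Total hydrogens = 14.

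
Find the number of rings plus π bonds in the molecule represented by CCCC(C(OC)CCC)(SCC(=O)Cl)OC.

1

Molecular formula from the SMILES: C12H23ClO3S.
DoU = (2C + 2 + N − H − X)/2 = (2·12 + 2 + 0 − 23 − 1)/2 = 2/2 = 1.
(Structurally: 0 ring(s) + 1 π bond(s) = 1.)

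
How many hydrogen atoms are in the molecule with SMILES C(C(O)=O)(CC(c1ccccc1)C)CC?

Hydrogens are implicit in SMILES; fill each atom to its normal valence:
  5 × C (aromatic): 1 H each → 5
  2 × C: 3 H each → 6
  2 × C: 2 H each → 4
  2 × C: 1 H each → 2
  1 × C: no H
  1 × C (aromatic): no H
  1 × O: 1 H
  1 × O: no H
  Total hydrogens = 18.

18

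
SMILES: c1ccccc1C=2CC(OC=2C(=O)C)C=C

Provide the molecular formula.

Heavy atoms from the SMILES: 14 C, 2 O.
Implicit hydrogens by atom environment:
  5 × C (aromatic): 1 H each → 5
  3 × C: no H
  2 × C: 2 H each → 4
  2 × C: 1 H each → 2
  2 × O: no H
  1 × C: 3 H
  1 × C (aromatic): no H
  Total hydrogens = 14.
Molecular formula: C14H14O2

C14H14O2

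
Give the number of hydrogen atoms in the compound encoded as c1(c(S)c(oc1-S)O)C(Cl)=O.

Hydrogens are implicit in SMILES; fill each atom to its normal valence:
  4 × C (aromatic): no H
  2 × S: 1 H each → 2
  1 × C: no H
  1 × Cl: no H
  1 × O: 1 H
  1 × O (aromatic): no H
  1 × O: no H
  Total hydrogens = 3.

3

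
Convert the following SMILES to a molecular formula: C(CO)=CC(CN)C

C6H13NO

Heavy atoms from the SMILES: 6 C, 1 N, 1 O.
Implicit hydrogens by atom environment:
  3 × C: 1 H each → 3
  2 × C: 2 H each → 4
  1 × C: 3 H
  1 × N: 2 H
  1 × O: 1 H
  Total hydrogens = 13.
Molecular formula: C6H13NO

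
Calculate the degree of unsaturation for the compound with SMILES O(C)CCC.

0

Molecular formula from the SMILES: C4H10O.
DoU = (2C + 2 + N − H − X)/2 = (2·4 + 2 + 0 − 10 − 0)/2 = 0/2 = 0.
(Structurally: 0 ring(s) + 0 π bond(s) = 0.)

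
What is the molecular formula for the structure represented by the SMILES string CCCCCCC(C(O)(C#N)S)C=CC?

Heavy atoms from the SMILES: 12 C, 1 N, 1 O, 1 S.
Implicit hydrogens by atom environment:
  5 × C: 2 H each → 10
  3 × C: 1 H each → 3
  2 × C: 3 H each → 6
  2 × C: no H
  1 × N: no H
  1 × O: 1 H
  1 × S: 1 H
  Total hydrogens = 21.
Molecular formula: C12H21NOS

C12H21NOS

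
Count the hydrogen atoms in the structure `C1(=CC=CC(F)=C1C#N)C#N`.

Hydrogens are implicit in SMILES; fill each atom to its normal valence:
  3 × C (aromatic): 1 H each → 3
  3 × C (aromatic): no H
  2 × C: no H
  2 × N: no H
  1 × F: no H
  Total hydrogens = 3.

3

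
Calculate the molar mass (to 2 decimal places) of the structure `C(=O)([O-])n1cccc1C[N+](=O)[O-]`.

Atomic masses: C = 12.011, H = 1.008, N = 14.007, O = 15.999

Molecular formula: C6H5N2O4-.
M = 6×12.011 + 5×1.008 + 2×14.007 + 4×15.999 = 169.12 g/mol.

169.12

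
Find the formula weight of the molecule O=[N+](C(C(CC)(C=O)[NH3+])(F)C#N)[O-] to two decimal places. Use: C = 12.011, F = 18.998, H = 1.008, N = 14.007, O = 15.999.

190.15

Molecular formula: C6H9FN3O3+.
M = 6×12.011 + 1×18.998 + 9×1.008 + 3×14.007 + 3×15.999 = 190.15 g/mol.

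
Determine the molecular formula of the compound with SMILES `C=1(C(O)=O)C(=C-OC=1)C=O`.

C6H4O4

Heavy atoms from the SMILES: 6 C, 4 O.
Implicit hydrogens by atom environment:
  2 × C (aromatic): 1 H each → 2
  2 × C (aromatic): no H
  2 × O: no H
  1 × C: 1 H
  1 × C: no H
  1 × O: 1 H
  1 × O (aromatic): no H
  Total hydrogens = 4.
Molecular formula: C6H4O4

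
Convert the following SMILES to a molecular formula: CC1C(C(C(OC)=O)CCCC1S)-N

C10H19NO2S

Heavy atoms from the SMILES: 10 C, 1 N, 2 O, 1 S.
Implicit hydrogens by atom environment:
  4 × C: 1 H each → 4
  3 × C: 2 H each → 6
  2 × C: 3 H each → 6
  2 × O: no H
  1 × C: no H
  1 × N: 2 H
  1 × S: 1 H
  Total hydrogens = 19.
Molecular formula: C10H19NO2S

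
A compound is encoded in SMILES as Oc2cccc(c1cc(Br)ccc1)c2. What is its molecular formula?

C12H9BrO

Heavy atoms from the SMILES: 1 Br, 12 C, 1 O.
Implicit hydrogens by atom environment:
  8 × C (aromatic): 1 H each → 8
  4 × C (aromatic): no H
  1 × Br: no H
  1 × O: 1 H
  Total hydrogens = 9.
Molecular formula: C12H9BrO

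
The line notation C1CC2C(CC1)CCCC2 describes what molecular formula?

Heavy atoms from the SMILES: 10 C.
Implicit hydrogens by atom environment:
  8 × C: 2 H each → 16
  2 × C: 1 H each → 2
  Total hydrogens = 18.
Molecular formula: C10H18

C10H18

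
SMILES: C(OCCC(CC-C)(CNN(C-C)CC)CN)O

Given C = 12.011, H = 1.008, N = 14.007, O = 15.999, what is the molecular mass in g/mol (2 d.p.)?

Molecular formula: C13H31N3O2.
M = 13×12.011 + 31×1.008 + 3×14.007 + 2×15.999 = 261.41 g/mol.

261.41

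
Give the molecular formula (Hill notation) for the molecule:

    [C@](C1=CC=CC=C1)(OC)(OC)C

C10H14O2

Heavy atoms from the SMILES: 10 C, 2 O.
Implicit hydrogens by atom environment:
  5 × C (aromatic): 1 H each → 5
  3 × C: 3 H each → 9
  2 × O: no H
  1 × C: no H
  1 × C (aromatic): no H
  Total hydrogens = 14.
Molecular formula: C10H14O2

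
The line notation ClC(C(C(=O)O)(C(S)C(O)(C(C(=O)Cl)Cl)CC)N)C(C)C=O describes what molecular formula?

C12H18Cl3NO5S

Heavy atoms from the SMILES: 12 C, 3 Cl, 1 N, 5 O, 1 S.
Implicit hydrogens by atom environment:
  5 × C: 1 H each → 5
  4 × C: no H
  3 × Cl: no H
  3 × O: no H
  2 × C: 3 H each → 6
  2 × O: 1 H each → 2
  1 × C: 2 H
  1 × N: 2 H
  1 × S: 1 H
  Total hydrogens = 18.
Molecular formula: C12H18Cl3NO5S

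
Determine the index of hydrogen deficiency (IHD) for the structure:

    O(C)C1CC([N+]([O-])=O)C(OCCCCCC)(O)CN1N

2

Molecular formula from the SMILES: C12H25N3O5.
DoU = (2C + 2 + N − H − X)/2 = (2·12 + 2 + 3 − 25 − 0)/2 = 4/2 = 2.
(Structurally: 1 ring(s) + 1 π bond(s) = 2.)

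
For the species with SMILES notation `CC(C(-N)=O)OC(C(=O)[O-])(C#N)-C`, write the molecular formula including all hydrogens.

Heavy atoms from the SMILES: 7 C, 2 N, 4 O.
Implicit hydrogens by atom environment:
  4 × C: no H
  3 × O: no H
  2 × C: 3 H each → 6
  1 × C: 1 H
  1 × N: 2 H
  1 × N: no H
  1 × O (charge -1): no H
  Total hydrogens = 9.
Net charge -1.
Molecular formula: C7H9N2O4-

C7H9N2O4-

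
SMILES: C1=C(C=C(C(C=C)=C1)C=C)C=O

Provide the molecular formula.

Heavy atoms from the SMILES: 11 C, 1 O.
Implicit hydrogens by atom environment:
  3 × C (aromatic): 1 H each → 3
  3 × C: 1 H each → 3
  3 × C (aromatic): no H
  2 × C: 2 H each → 4
  1 × O: no H
  Total hydrogens = 10.
Molecular formula: C11H10O

C11H10O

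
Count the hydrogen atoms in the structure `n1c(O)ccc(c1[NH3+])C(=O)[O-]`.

6

Hydrogens are implicit in SMILES; fill each atom to its normal valence:
  3 × C (aromatic): no H
  2 × C (aromatic): 1 H each → 2
  1 × C: no H
  1 × N (charge +1): 3 H
  1 × N (aromatic): no H
  1 × O: 1 H
  1 × O: no H
  1 × O (charge -1): no H
  Total hydrogens = 6.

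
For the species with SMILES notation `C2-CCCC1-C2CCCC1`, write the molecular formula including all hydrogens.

C10H18

Heavy atoms from the SMILES: 10 C.
Implicit hydrogens by atom environment:
  8 × C: 2 H each → 16
  2 × C: 1 H each → 2
  Total hydrogens = 18.
Molecular formula: C10H18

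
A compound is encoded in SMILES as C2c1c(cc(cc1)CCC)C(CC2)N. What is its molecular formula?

Heavy atoms from the SMILES: 13 C, 1 N.
Implicit hydrogens by atom environment:
  5 × C: 2 H each → 10
  3 × C (aromatic): 1 H each → 3
  3 × C (aromatic): no H
  1 × C: 3 H
  1 × C: 1 H
  1 × N: 2 H
  Total hydrogens = 19.
Molecular formula: C13H19N

C13H19N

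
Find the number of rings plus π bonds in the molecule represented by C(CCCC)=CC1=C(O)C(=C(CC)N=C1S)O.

Molecular formula from the SMILES: C13H19NO2S.
DoU = (2C + 2 + N − H − X)/2 = (2·13 + 2 + 1 − 19 − 0)/2 = 10/2 = 5.
(Structurally: 1 ring(s) + 4 π bond(s) = 5.)

5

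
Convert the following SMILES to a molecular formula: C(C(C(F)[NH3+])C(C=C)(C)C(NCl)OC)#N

Heavy atoms from the SMILES: 9 C, 1 Cl, 1 F, 3 N, 1 O.
Implicit hydrogens by atom environment:
  4 × C: 1 H each → 4
  2 × C: 3 H each → 6
  2 × C: no H
  1 × C: 2 H
  1 × Cl: no H
  1 × F: no H
  1 × N (charge +1): 3 H
  1 × N: 1 H
  1 × N: no H
  1 × O: no H
  Total hydrogens = 16.
Net charge +1.
Molecular formula: C9H16ClFN3O+

C9H16ClFN3O+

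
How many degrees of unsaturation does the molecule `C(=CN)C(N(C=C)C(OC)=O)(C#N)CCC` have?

5

Molecular formula from the SMILES: C11H17N3O2.
DoU = (2C + 2 + N − H − X)/2 = (2·11 + 2 + 3 − 17 − 0)/2 = 10/2 = 5.
(Structurally: 0 ring(s) + 5 π bond(s) = 5.)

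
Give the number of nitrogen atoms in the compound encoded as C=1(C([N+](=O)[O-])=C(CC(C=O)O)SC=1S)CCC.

1

The symbol for nitrogen appears 1 time in the SMILES.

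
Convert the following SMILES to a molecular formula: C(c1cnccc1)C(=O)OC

C8H9NO2

Heavy atoms from the SMILES: 8 C, 1 N, 2 O.
Implicit hydrogens by atom environment:
  4 × C (aromatic): 1 H each → 4
  2 × O: no H
  1 × C: 3 H
  1 × C: 2 H
  1 × C (aromatic): no H
  1 × C: no H
  1 × N (aromatic): no H
  Total hydrogens = 9.
Molecular formula: C8H9NO2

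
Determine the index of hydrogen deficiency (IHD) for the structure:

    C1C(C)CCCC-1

1

Molecular formula from the SMILES: C7H14.
DoU = (2C + 2 + N − H − X)/2 = (2·7 + 2 + 0 − 14 − 0)/2 = 2/2 = 1.
(Structurally: 1 ring(s) + 0 π bond(s) = 1.)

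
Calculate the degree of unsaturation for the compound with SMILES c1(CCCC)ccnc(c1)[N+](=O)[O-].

Molecular formula from the SMILES: C9H12N2O2.
DoU = (2C + 2 + N − H − X)/2 = (2·9 + 2 + 2 − 12 − 0)/2 = 10/2 = 5.
(Structurally: 1 ring(s) + 4 π bond(s) = 5.)

5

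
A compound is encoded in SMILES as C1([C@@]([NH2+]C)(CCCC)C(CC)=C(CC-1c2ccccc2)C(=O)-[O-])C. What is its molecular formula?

C21H31NO2

Heavy atoms from the SMILES: 21 C, 1 N, 2 O.
Implicit hydrogens by atom environment:
  5 × C: 2 H each → 10
  5 × C (aromatic): 1 H each → 5
  4 × C: 3 H each → 12
  4 × C: no H
  2 × C: 1 H each → 2
  1 × C (aromatic): no H
  1 × N (charge +1): 2 H
  1 × O: no H
  1 × O (charge -1): no H
  Total hydrogens = 31.
Molecular formula: C21H31NO2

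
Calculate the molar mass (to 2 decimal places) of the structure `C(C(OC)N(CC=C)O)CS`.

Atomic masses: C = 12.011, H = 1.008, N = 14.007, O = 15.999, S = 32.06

177.26

Molecular formula: C7H15NO2S.
M = 7×12.011 + 15×1.008 + 1×14.007 + 2×15.999 + 1×32.06 = 177.26 g/mol.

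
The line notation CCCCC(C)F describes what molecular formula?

C6H13F

Heavy atoms from the SMILES: 6 C, 1 F.
Implicit hydrogens by atom environment:
  3 × C: 2 H each → 6
  2 × C: 3 H each → 6
  1 × C: 1 H
  1 × F: no H
  Total hydrogens = 13.
Molecular formula: C6H13F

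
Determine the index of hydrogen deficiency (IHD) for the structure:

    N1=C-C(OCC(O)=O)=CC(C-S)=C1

Molecular formula from the SMILES: C8H9NO3S.
DoU = (2C + 2 + N − H − X)/2 = (2·8 + 2 + 1 − 9 − 0)/2 = 10/2 = 5.
(Structurally: 1 ring(s) + 4 π bond(s) = 5.)

5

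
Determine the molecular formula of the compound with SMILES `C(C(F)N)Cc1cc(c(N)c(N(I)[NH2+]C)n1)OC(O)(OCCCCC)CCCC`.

C19H36FIN5O3+

Heavy atoms from the SMILES: 19 C, 1 F, 1 I, 5 N, 3 O.
Implicit hydrogens by atom environment:
  9 × C: 2 H each → 18
  4 × C (aromatic): no H
  3 × C: 3 H each → 9
  2 × N: 2 H each → 4
  2 × O: no H
  1 × C (aromatic): 1 H
  1 × C: 1 H
  1 × C: no H
  1 × F: no H
  1 × I: no H
  1 × N (charge +1): 2 H
  1 × N (aromatic): no H
  1 × N: no H
  1 × O: 1 H
  Total hydrogens = 36.
Net charge +1.
Molecular formula: C19H36FIN5O3+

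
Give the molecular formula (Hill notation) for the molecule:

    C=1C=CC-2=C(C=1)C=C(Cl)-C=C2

Heavy atoms from the SMILES: 10 C, 1 Cl.
Implicit hydrogens by atom environment:
  7 × C (aromatic): 1 H each → 7
  3 × C (aromatic): no H
  1 × Cl: no H
  Total hydrogens = 7.
Molecular formula: C10H7Cl

C10H7Cl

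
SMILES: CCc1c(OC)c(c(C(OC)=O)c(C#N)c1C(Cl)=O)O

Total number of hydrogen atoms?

12

Hydrogens are implicit in SMILES; fill each atom to its normal valence:
  6 × C (aromatic): no H
  4 × O: no H
  3 × C: 3 H each → 9
  3 × C: no H
  1 × C: 2 H
  1 × Cl: no H
  1 × N: no H
  1 × O: 1 H
  Total hydrogens = 12.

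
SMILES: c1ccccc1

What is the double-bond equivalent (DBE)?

4

Molecular formula from the SMILES: C6H6.
DoU = (2C + 2 + N − H − X)/2 = (2·6 + 2 + 0 − 6 − 0)/2 = 8/2 = 4.
(Structurally: 1 ring(s) + 3 π bond(s) = 4.)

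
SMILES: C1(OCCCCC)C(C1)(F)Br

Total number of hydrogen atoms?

Hydrogens are implicit in SMILES; fill each atom to its normal valence:
  5 × C: 2 H each → 10
  1 × Br: no H
  1 × C: 3 H
  1 × C: 1 H
  1 × C: no H
  1 × F: no H
  1 × O: no H
  Total hydrogens = 14.

14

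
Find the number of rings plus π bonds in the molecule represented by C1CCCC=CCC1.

2

Molecular formula from the SMILES: C8H14.
DoU = (2C + 2 + N − H − X)/2 = (2·8 + 2 + 0 − 14 − 0)/2 = 4/2 = 2.
(Structurally: 1 ring(s) + 1 π bond(s) = 2.)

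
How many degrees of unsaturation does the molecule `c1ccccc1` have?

Molecular formula from the SMILES: C6H6.
DoU = (2C + 2 + N − H − X)/2 = (2·6 + 2 + 0 − 6 − 0)/2 = 8/2 = 4.
(Structurally: 1 ring(s) + 3 π bond(s) = 4.)

4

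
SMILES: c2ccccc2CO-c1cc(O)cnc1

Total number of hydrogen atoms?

Hydrogens are implicit in SMILES; fill each atom to its normal valence:
  8 × C (aromatic): 1 H each → 8
  3 × C (aromatic): no H
  1 × C: 2 H
  1 × N (aromatic): no H
  1 × O: 1 H
  1 × O: no H
  Total hydrogens = 11.

11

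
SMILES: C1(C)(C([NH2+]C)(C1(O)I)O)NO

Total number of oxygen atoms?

3

The symbol for oxygen appears 3 times in the SMILES.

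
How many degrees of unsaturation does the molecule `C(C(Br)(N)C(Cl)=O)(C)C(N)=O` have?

Molecular formula from the SMILES: C5H8BrClN2O2.
DoU = (2C + 2 + N − H − X)/2 = (2·5 + 2 + 2 − 8 − 2)/2 = 4/2 = 2.
(Structurally: 0 ring(s) + 2 π bond(s) = 2.)

2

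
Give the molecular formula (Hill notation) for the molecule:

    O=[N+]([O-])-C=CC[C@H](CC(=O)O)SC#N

Heavy atoms from the SMILES: 7 C, 2 N, 4 O, 1 S.
Implicit hydrogens by atom environment:
  3 × C: 1 H each → 3
  2 × C: 2 H each → 4
  2 × C: no H
  2 × O: no H
  1 × N: no H
  1 × N (charge +1): no H
  1 × O: 1 H
  1 × O (charge -1): no H
  1 × S: no H
  Total hydrogens = 8.
Molecular formula: C7H8N2O4S

C7H8N2O4S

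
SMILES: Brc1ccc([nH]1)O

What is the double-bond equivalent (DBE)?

3

Molecular formula from the SMILES: C4H4BrNO.
DoU = (2C + 2 + N − H − X)/2 = (2·4 + 2 + 1 − 4 − 1)/2 = 6/2 = 3.
(Structurally: 1 ring(s) + 2 π bond(s) = 3.)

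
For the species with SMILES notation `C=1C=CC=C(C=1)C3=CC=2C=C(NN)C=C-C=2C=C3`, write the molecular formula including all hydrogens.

C16H14N2

Heavy atoms from the SMILES: 16 C, 2 N.
Implicit hydrogens by atom environment:
  11 × C (aromatic): 1 H each → 11
  5 × C (aromatic): no H
  1 × N: 2 H
  1 × N: 1 H
  Total hydrogens = 14.
Molecular formula: C16H14N2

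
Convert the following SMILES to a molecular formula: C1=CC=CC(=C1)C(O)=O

C7H6O2

Heavy atoms from the SMILES: 7 C, 2 O.
Implicit hydrogens by atom environment:
  5 × C (aromatic): 1 H each → 5
  1 × C (aromatic): no H
  1 × C: no H
  1 × O: 1 H
  1 × O: no H
  Total hydrogens = 6.
Molecular formula: C7H6O2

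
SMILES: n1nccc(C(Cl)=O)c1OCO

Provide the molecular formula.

C6H5ClN2O3

Heavy atoms from the SMILES: 6 C, 1 Cl, 2 N, 3 O.
Implicit hydrogens by atom environment:
  2 × C (aromatic): 1 H each → 2
  2 × C (aromatic): no H
  2 × N (aromatic): no H
  2 × O: no H
  1 × C: 2 H
  1 × C: no H
  1 × Cl: no H
  1 × O: 1 H
  Total hydrogens = 5.
Molecular formula: C6H5ClN2O3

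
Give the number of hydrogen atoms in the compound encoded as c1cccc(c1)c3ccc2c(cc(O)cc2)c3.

Hydrogens are implicit in SMILES; fill each atom to its normal valence:
  11 × C (aromatic): 1 H each → 11
  5 × C (aromatic): no H
  1 × O: 1 H
  Total hydrogens = 12.

12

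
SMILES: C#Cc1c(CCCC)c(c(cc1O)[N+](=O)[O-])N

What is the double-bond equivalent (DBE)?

Molecular formula from the SMILES: C12H14N2O3.
DoU = (2C + 2 + N − H − X)/2 = (2·12 + 2 + 2 − 14 − 0)/2 = 14/2 = 7.
(Structurally: 1 ring(s) + 6 π bond(s) = 7.)

7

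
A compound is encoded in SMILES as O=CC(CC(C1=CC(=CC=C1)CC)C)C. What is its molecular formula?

Heavy atoms from the SMILES: 14 C, 1 O.
Implicit hydrogens by atom environment:
  4 × C (aromatic): 1 H each → 4
  3 × C: 3 H each → 9
  3 × C: 1 H each → 3
  2 × C: 2 H each → 4
  2 × C (aromatic): no H
  1 × O: no H
  Total hydrogens = 20.
Molecular formula: C14H20O

C14H20O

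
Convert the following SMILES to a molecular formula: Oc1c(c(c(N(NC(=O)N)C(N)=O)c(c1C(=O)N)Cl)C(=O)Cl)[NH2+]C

Heavy atoms from the SMILES: 11 C, 2 Cl, 6 N, 5 O.
Implicit hydrogens by atom environment:
  6 × C (aromatic): no H
  4 × C: no H
  4 × O: no H
  3 × N: 2 H each → 6
  2 × Cl: no H
  1 × C: 3 H
  1 × N (charge +1): 2 H
  1 × N: 1 H
  1 × N: no H
  1 × O: 1 H
  Total hydrogens = 13.
Net charge +1.
Molecular formula: C11H13Cl2N6O5+

C11H13Cl2N6O5+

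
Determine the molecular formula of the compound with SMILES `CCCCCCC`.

C7H16

Heavy atoms from the SMILES: 7 C.
Implicit hydrogens by atom environment:
  5 × C: 2 H each → 10
  2 × C: 3 H each → 6
  Total hydrogens = 16.
Molecular formula: C7H16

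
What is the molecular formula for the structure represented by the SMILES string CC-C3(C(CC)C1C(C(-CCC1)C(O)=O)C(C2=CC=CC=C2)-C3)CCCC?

C25H38O2

Heavy atoms from the SMILES: 25 C, 2 O.
Implicit hydrogens by atom environment:
  9 × C: 2 H each → 18
  5 × C: 1 H each → 5
  5 × C (aromatic): 1 H each → 5
  3 × C: 3 H each → 9
  2 × C: no H
  1 × C (aromatic): no H
  1 × O: 1 H
  1 × O: no H
  Total hydrogens = 38.
Molecular formula: C25H38O2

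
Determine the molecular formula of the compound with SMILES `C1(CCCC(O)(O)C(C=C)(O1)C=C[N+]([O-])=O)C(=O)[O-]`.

C11H14NO7-

Heavy atoms from the SMILES: 11 C, 1 N, 7 O.
Implicit hydrogens by atom environment:
  4 × C: 2 H each → 8
  4 × C: 1 H each → 4
  3 × C: no H
  3 × O: no H
  2 × O: 1 H each → 2
  2 × O (charge -1): no H
  1 × N (charge +1): no H
  Total hydrogens = 14.
Net charge -1.
Molecular formula: C11H14NO7-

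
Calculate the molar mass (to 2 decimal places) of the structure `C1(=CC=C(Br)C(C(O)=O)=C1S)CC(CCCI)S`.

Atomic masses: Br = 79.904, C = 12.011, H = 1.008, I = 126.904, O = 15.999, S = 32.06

461.17

Molecular formula: C12H14BrIO2S2.
M = 1×79.904 + 12×12.011 + 14×1.008 + 1×126.904 + 2×15.999 + 2×32.06 = 461.17 g/mol.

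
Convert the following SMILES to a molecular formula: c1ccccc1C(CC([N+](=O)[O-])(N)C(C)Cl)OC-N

Heavy atoms from the SMILES: 12 C, 1 Cl, 3 N, 3 O.
Implicit hydrogens by atom environment:
  5 × C (aromatic): 1 H each → 5
  2 × C: 2 H each → 4
  2 × C: 1 H each → 2
  2 × N: 2 H each → 4
  2 × O: no H
  1 × C: 3 H
  1 × C: no H
  1 × C (aromatic): no H
  1 × Cl: no H
  1 × N (charge +1): no H
  1 × O (charge -1): no H
  Total hydrogens = 18.
Molecular formula: C12H18ClN3O3

C12H18ClN3O3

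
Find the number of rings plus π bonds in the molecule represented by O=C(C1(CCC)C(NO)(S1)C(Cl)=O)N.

Molecular formula from the SMILES: C7H11ClN2O3S.
DoU = (2C + 2 + N − H − X)/2 = (2·7 + 2 + 2 − 11 − 1)/2 = 6/2 = 3.
(Structurally: 1 ring(s) + 2 π bond(s) = 3.)

3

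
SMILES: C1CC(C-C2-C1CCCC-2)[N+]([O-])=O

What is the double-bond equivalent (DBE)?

3

Molecular formula from the SMILES: C10H17NO2.
DoU = (2C + 2 + N − H − X)/2 = (2·10 + 2 + 1 − 17 − 0)/2 = 6/2 = 3.
(Structurally: 2 ring(s) + 1 π bond(s) = 3.)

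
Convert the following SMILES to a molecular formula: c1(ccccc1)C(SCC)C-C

C11H16S

Heavy atoms from the SMILES: 11 C, 1 S.
Implicit hydrogens by atom environment:
  5 × C (aromatic): 1 H each → 5
  2 × C: 3 H each → 6
  2 × C: 2 H each → 4
  1 × C: 1 H
  1 × C (aromatic): no H
  1 × S: no H
  Total hydrogens = 16.
Molecular formula: C11H16S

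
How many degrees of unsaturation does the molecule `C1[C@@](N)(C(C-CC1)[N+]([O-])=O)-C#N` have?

Molecular formula from the SMILES: C7H11N3O2.
DoU = (2C + 2 + N − H − X)/2 = (2·7 + 2 + 3 − 11 − 0)/2 = 8/2 = 4.
(Structurally: 1 ring(s) + 3 π bond(s) = 4.)

4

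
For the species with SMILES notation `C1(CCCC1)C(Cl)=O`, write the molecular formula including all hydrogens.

Heavy atoms from the SMILES: 6 C, 1 Cl, 1 O.
Implicit hydrogens by atom environment:
  4 × C: 2 H each → 8
  1 × C: 1 H
  1 × C: no H
  1 × Cl: no H
  1 × O: no H
  Total hydrogens = 9.
Molecular formula: C6H9ClO

C6H9ClO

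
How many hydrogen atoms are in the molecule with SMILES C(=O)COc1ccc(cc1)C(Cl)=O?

Hydrogens are implicit in SMILES; fill each atom to its normal valence:
  4 × C (aromatic): 1 H each → 4
  3 × O: no H
  2 × C (aromatic): no H
  1 × C: 2 H
  1 × C: 1 H
  1 × C: no H
  1 × Cl: no H
  Total hydrogens = 7.

7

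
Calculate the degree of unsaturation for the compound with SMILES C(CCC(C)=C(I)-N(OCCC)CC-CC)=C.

Molecular formula from the SMILES: C14H26INO.
DoU = (2C + 2 + N − H − X)/2 = (2·14 + 2 + 1 − 26 − 1)/2 = 4/2 = 2.
(Structurally: 0 ring(s) + 2 π bond(s) = 2.)

2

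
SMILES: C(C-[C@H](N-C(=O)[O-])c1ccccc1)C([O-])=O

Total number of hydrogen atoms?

11

Hydrogens are implicit in SMILES; fill each atom to its normal valence:
  5 × C (aromatic): 1 H each → 5
  2 × C: 2 H each → 4
  2 × C: no H
  2 × O: no H
  2 × O (charge -1): no H
  1 × C: 1 H
  1 × C (aromatic): no H
  1 × N: 1 H
  Total hydrogens = 11.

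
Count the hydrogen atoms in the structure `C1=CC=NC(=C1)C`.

7

Hydrogens are implicit in SMILES; fill each atom to its normal valence:
  4 × C (aromatic): 1 H each → 4
  1 × C: 3 H
  1 × C (aromatic): no H
  1 × N (aromatic): no H
  Total hydrogens = 7.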